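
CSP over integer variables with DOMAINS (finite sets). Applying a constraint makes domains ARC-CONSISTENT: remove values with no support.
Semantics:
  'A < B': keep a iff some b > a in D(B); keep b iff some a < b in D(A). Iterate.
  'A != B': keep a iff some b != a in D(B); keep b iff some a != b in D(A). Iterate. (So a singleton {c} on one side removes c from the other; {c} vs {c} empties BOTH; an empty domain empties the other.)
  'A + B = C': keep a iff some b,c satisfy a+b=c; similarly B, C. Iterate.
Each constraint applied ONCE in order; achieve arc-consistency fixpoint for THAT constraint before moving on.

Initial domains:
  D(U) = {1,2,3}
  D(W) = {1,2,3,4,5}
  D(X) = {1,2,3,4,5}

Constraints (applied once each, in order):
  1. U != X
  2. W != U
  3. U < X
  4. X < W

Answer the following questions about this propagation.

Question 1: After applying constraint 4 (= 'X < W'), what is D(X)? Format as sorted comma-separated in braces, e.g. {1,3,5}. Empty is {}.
Answer: {2,3,4}

Derivation:
Constraint 1 (U != X) on D(U)={1,2,3} D(X)={1,2,3,4,5}: no change
Constraint 2 (W != U) on D(W)={1,2,3,4,5} D(U)={1,2,3}: no change
Constraint 3 (U < X) on D(U)={1,2,3} D(X)={1,2,3,4,5}: X {1,2,3,4,5}->{2,3,4,5}
Constraint 4 (X < W) on D(X)={2,3,4,5} D(W)={1,2,3,4,5}: X {2,3,4,5}->{2,3,4}; W {1,2,3,4,5}->{3,4,5}
So after constraint 4: D(X) = {2,3,4}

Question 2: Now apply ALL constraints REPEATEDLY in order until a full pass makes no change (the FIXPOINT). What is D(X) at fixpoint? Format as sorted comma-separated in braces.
Answer: {2,3,4}

Derivation:
pass 0 (initial): D(X)={1,2,3,4,5}
pass 1: W {1,2,3,4,5}->{3,4,5}; X {1,2,3,4,5}->{2,3,4}
pass 2: no change
Fixpoint after 2 passes: D(X) = {2,3,4}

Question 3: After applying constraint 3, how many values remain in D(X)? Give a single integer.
Constraint 1 (U != X) on D(U)={1,2,3} D(X)={1,2,3,4,5}: no change
Constraint 2 (W != U) on D(W)={1,2,3,4,5} D(U)={1,2,3}: no change
Constraint 3 (U < X) on D(U)={1,2,3} D(X)={1,2,3,4,5}: X {1,2,3,4,5}->{2,3,4,5}
So after constraint 3: D(X)={2,3,4,5}, size = 4

Answer: 4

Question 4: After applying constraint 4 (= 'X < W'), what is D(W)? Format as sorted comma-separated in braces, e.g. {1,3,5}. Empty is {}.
Constraint 1 (U != X) on D(U)={1,2,3} D(X)={1,2,3,4,5}: no change
Constraint 2 (W != U) on D(W)={1,2,3,4,5} D(U)={1,2,3}: no change
Constraint 3 (U < X) on D(U)={1,2,3} D(X)={1,2,3,4,5}: X {1,2,3,4,5}->{2,3,4,5}
Constraint 4 (X < W) on D(X)={2,3,4,5} D(W)={1,2,3,4,5}: X {2,3,4,5}->{2,3,4}; W {1,2,3,4,5}->{3,4,5}
So after constraint 4: D(W) = {3,4,5}

Answer: {3,4,5}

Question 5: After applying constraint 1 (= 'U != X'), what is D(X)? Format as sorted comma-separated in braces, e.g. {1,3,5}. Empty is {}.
Constraint 1 (U != X) on D(U)={1,2,3} D(X)={1,2,3,4,5}: no change
So after constraint 1: D(X) = {1,2,3,4,5}

Answer: {1,2,3,4,5}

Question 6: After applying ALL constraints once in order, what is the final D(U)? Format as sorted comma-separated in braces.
Answer: {1,2,3}

Derivation:
Constraint 1 (U != X) on D(U)={1,2,3} D(X)={1,2,3,4,5}: no change
Constraint 2 (W != U) on D(W)={1,2,3,4,5} D(U)={1,2,3}: no change
Constraint 3 (U < X) on D(U)={1,2,3} D(X)={1,2,3,4,5}: X {1,2,3,4,5}->{2,3,4,5}
Constraint 4 (X < W) on D(X)={2,3,4,5} D(W)={1,2,3,4,5}: X {2,3,4,5}->{2,3,4}; W {1,2,3,4,5}->{3,4,5}
So after all 4 constraints: D(U) = {1,2,3}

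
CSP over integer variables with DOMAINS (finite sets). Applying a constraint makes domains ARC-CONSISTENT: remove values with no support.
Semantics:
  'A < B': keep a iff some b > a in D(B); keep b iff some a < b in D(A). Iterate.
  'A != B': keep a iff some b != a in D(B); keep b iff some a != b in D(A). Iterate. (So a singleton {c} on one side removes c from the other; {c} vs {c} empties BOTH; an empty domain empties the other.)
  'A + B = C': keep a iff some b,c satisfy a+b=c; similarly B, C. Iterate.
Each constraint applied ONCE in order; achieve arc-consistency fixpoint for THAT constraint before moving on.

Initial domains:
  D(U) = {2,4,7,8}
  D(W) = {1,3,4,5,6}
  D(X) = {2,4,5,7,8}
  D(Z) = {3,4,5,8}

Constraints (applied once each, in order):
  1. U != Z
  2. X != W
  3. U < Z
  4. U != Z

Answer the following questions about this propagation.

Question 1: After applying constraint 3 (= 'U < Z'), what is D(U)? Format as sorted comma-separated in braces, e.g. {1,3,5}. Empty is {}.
Answer: {2,4,7}

Derivation:
Constraint 1 (U != Z) on D(U)={2,4,7,8} D(Z)={3,4,5,8}: no change
Constraint 2 (X != W) on D(X)={2,4,5,7,8} D(W)={1,3,4,5,6}: no change
Constraint 3 (U < Z) on D(U)={2,4,7,8} D(Z)={3,4,5,8}: U {2,4,7,8}->{2,4,7}
So after constraint 3: D(U) = {2,4,7}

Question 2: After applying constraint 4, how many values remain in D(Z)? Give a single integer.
Constraint 1 (U != Z) on D(U)={2,4,7,8} D(Z)={3,4,5,8}: no change
Constraint 2 (X != W) on D(X)={2,4,5,7,8} D(W)={1,3,4,5,6}: no change
Constraint 3 (U < Z) on D(U)={2,4,7,8} D(Z)={3,4,5,8}: U {2,4,7,8}->{2,4,7}
Constraint 4 (U != Z) on D(U)={2,4,7} D(Z)={3,4,5,8}: no change
So after constraint 4: D(Z)={3,4,5,8}, size = 4

Answer: 4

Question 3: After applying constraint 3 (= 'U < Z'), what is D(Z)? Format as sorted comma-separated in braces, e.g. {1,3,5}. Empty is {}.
Constraint 1 (U != Z) on D(U)={2,4,7,8} D(Z)={3,4,5,8}: no change
Constraint 2 (X != W) on D(X)={2,4,5,7,8} D(W)={1,3,4,5,6}: no change
Constraint 3 (U < Z) on D(U)={2,4,7,8} D(Z)={3,4,5,8}: U {2,4,7,8}->{2,4,7}
So after constraint 3: D(Z) = {3,4,5,8}

Answer: {3,4,5,8}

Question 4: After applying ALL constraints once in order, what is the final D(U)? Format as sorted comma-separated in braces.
Answer: {2,4,7}

Derivation:
Constraint 1 (U != Z) on D(U)={2,4,7,8} D(Z)={3,4,5,8}: no change
Constraint 2 (X != W) on D(X)={2,4,5,7,8} D(W)={1,3,4,5,6}: no change
Constraint 3 (U < Z) on D(U)={2,4,7,8} D(Z)={3,4,5,8}: U {2,4,7,8}->{2,4,7}
Constraint 4 (U != Z) on D(U)={2,4,7} D(Z)={3,4,5,8}: no change
So after all 4 constraints: D(U) = {2,4,7}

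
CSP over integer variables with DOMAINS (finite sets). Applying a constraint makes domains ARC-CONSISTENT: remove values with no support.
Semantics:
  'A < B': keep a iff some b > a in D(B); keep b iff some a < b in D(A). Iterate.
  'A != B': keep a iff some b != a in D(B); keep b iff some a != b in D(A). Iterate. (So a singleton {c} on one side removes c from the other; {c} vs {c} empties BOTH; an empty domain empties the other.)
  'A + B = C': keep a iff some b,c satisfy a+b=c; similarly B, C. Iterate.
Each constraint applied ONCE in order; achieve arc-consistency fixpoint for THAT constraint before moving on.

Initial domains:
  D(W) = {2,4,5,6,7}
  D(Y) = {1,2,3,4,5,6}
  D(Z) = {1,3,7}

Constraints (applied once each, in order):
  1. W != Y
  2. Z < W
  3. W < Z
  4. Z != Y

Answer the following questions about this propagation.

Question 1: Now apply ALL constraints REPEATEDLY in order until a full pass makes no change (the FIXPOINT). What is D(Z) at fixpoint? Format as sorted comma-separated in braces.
pass 0 (initial): D(Z)={1,3,7}
pass 1: W {2,4,5,6,7}->{2}; Y {1,2,3,4,5,6}->{1,2,4,5,6}; Z {1,3,7}->{3}
pass 2: W {2}->{}; Y {1,2,4,5,6}->{}; Z {3}->{}
pass 3: no change
Fixpoint after 3 passes: D(Z) = {}

Answer: {}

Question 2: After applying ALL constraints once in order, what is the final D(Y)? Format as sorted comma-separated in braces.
Constraint 1 (W != Y) on D(W)={2,4,5,6,7} D(Y)={1,2,3,4,5,6}: no change
Constraint 2 (Z < W) on D(Z)={1,3,7} D(W)={2,4,5,6,7}: Z {1,3,7}->{1,3}
Constraint 3 (W < Z) on D(W)={2,4,5,6,7} D(Z)={1,3}: W {2,4,5,6,7}->{2}; Z {1,3}->{3}
Constraint 4 (Z != Y) on D(Z)={3} D(Y)={1,2,3,4,5,6}: Y {1,2,3,4,5,6}->{1,2,4,5,6}
So after all 4 constraints: D(Y) = {1,2,4,5,6}

Answer: {1,2,4,5,6}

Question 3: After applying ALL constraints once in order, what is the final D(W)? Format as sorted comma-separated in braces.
Answer: {2}

Derivation:
Constraint 1 (W != Y) on D(W)={2,4,5,6,7} D(Y)={1,2,3,4,5,6}: no change
Constraint 2 (Z < W) on D(Z)={1,3,7} D(W)={2,4,5,6,7}: Z {1,3,7}->{1,3}
Constraint 3 (W < Z) on D(W)={2,4,5,6,7} D(Z)={1,3}: W {2,4,5,6,7}->{2}; Z {1,3}->{3}
Constraint 4 (Z != Y) on D(Z)={3} D(Y)={1,2,3,4,5,6}: Y {1,2,3,4,5,6}->{1,2,4,5,6}
So after all 4 constraints: D(W) = {2}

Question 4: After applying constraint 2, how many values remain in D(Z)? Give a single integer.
Constraint 1 (W != Y) on D(W)={2,4,5,6,7} D(Y)={1,2,3,4,5,6}: no change
Constraint 2 (Z < W) on D(Z)={1,3,7} D(W)={2,4,5,6,7}: Z {1,3,7}->{1,3}
So after constraint 2: D(Z)={1,3}, size = 2

Answer: 2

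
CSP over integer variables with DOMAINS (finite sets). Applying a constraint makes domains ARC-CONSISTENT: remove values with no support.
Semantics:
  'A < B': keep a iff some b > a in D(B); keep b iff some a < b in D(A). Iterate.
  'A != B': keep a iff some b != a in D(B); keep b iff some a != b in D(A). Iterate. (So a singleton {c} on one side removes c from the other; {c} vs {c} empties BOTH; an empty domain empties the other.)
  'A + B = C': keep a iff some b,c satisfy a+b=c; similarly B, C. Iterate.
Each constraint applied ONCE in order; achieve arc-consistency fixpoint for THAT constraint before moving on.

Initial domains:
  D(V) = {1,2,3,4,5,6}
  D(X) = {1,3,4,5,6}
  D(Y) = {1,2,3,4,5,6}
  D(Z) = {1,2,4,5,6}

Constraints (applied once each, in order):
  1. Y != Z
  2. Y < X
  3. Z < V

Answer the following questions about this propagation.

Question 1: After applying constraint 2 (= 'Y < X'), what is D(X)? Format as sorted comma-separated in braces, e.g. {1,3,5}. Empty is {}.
Constraint 1 (Y != Z) on D(Y)={1,2,3,4,5,6} D(Z)={1,2,4,5,6}: no change
Constraint 2 (Y < X) on D(Y)={1,2,3,4,5,6} D(X)={1,3,4,5,6}: Y {1,2,3,4,5,6}->{1,2,3,4,5}; X {1,3,4,5,6}->{3,4,5,6}
So after constraint 2: D(X) = {3,4,5,6}

Answer: {3,4,5,6}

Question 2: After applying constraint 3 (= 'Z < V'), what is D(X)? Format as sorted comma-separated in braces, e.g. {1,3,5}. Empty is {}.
Answer: {3,4,5,6}

Derivation:
Constraint 1 (Y != Z) on D(Y)={1,2,3,4,5,6} D(Z)={1,2,4,5,6}: no change
Constraint 2 (Y < X) on D(Y)={1,2,3,4,5,6} D(X)={1,3,4,5,6}: Y {1,2,3,4,5,6}->{1,2,3,4,5}; X {1,3,4,5,6}->{3,4,5,6}
Constraint 3 (Z < V) on D(Z)={1,2,4,5,6} D(V)={1,2,3,4,5,6}: Z {1,2,4,5,6}->{1,2,4,5}; V {1,2,3,4,5,6}->{2,3,4,5,6}
So after constraint 3: D(X) = {3,4,5,6}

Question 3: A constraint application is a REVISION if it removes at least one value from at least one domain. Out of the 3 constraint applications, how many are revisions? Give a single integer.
Constraint 1 (Y != Z) on D(Y)={1,2,3,4,5,6} D(Z)={1,2,4,5,6}: no change => not a revision
Constraint 2 (Y < X) on D(Y)={1,2,3,4,5,6} D(X)={1,3,4,5,6}: Y {1,2,3,4,5,6}->{1,2,3,4,5}; X {1,3,4,5,6}->{3,4,5,6} => REVISION
Constraint 3 (Z < V) on D(Z)={1,2,4,5,6} D(V)={1,2,3,4,5,6}: Z {1,2,4,5,6}->{1,2,4,5}; V {1,2,3,4,5,6}->{2,3,4,5,6} => REVISION
Total revisions = 2

Answer: 2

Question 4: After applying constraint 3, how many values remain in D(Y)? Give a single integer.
Answer: 5

Derivation:
Constraint 1 (Y != Z) on D(Y)={1,2,3,4,5,6} D(Z)={1,2,4,5,6}: no change
Constraint 2 (Y < X) on D(Y)={1,2,3,4,5,6} D(X)={1,3,4,5,6}: Y {1,2,3,4,5,6}->{1,2,3,4,5}; X {1,3,4,5,6}->{3,4,5,6}
Constraint 3 (Z < V) on D(Z)={1,2,4,5,6} D(V)={1,2,3,4,5,6}: Z {1,2,4,5,6}->{1,2,4,5}; V {1,2,3,4,5,6}->{2,3,4,5,6}
So after constraint 3: D(Y)={1,2,3,4,5}, size = 5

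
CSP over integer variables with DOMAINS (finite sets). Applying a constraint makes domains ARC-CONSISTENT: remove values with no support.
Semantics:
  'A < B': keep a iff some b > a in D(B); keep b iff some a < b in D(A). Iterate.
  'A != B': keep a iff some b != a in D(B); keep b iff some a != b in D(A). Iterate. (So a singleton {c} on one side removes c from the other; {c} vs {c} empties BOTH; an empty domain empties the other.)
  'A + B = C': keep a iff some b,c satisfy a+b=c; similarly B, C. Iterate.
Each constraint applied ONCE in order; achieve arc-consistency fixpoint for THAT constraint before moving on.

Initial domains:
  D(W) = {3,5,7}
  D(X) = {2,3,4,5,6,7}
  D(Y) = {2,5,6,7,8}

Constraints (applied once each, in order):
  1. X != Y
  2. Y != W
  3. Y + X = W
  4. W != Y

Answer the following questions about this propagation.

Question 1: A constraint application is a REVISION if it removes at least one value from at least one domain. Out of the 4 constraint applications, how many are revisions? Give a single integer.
Constraint 1 (X != Y) on D(X)={2,3,4,5,6,7} D(Y)={2,5,6,7,8}: no change => not a revision
Constraint 2 (Y != W) on D(Y)={2,5,6,7,8} D(W)={3,5,7}: no change => not a revision
Constraint 3 (Y + X = W) on D(Y)={2,5,6,7,8} D(X)={2,3,4,5,6,7} D(W)={3,5,7}: Y {2,5,6,7,8}->{2,5}; X {2,3,4,5,6,7}->{2,3,5}; W {3,5,7}->{5,7} => REVISION
Constraint 4 (W != Y) on D(W)={5,7} D(Y)={2,5}: no change => not a revision
Total revisions = 1

Answer: 1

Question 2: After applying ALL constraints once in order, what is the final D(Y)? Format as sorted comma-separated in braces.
Answer: {2,5}

Derivation:
Constraint 1 (X != Y) on D(X)={2,3,4,5,6,7} D(Y)={2,5,6,7,8}: no change
Constraint 2 (Y != W) on D(Y)={2,5,6,7,8} D(W)={3,5,7}: no change
Constraint 3 (Y + X = W) on D(Y)={2,5,6,7,8} D(X)={2,3,4,5,6,7} D(W)={3,5,7}: Y {2,5,6,7,8}->{2,5}; X {2,3,4,5,6,7}->{2,3,5}; W {3,5,7}->{5,7}
Constraint 4 (W != Y) on D(W)={5,7} D(Y)={2,5}: no change
So after all 4 constraints: D(Y) = {2,5}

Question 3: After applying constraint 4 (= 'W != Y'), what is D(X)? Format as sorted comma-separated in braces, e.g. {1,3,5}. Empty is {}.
Constraint 1 (X != Y) on D(X)={2,3,4,5,6,7} D(Y)={2,5,6,7,8}: no change
Constraint 2 (Y != W) on D(Y)={2,5,6,7,8} D(W)={3,5,7}: no change
Constraint 3 (Y + X = W) on D(Y)={2,5,6,7,8} D(X)={2,3,4,5,6,7} D(W)={3,5,7}: Y {2,5,6,7,8}->{2,5}; X {2,3,4,5,6,7}->{2,3,5}; W {3,5,7}->{5,7}
Constraint 4 (W != Y) on D(W)={5,7} D(Y)={2,5}: no change
So after constraint 4: D(X) = {2,3,5}

Answer: {2,3,5}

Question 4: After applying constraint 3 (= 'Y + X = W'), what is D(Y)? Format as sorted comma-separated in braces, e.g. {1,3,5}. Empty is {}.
Answer: {2,5}

Derivation:
Constraint 1 (X != Y) on D(X)={2,3,4,5,6,7} D(Y)={2,5,6,7,8}: no change
Constraint 2 (Y != W) on D(Y)={2,5,6,7,8} D(W)={3,5,7}: no change
Constraint 3 (Y + X = W) on D(Y)={2,5,6,7,8} D(X)={2,3,4,5,6,7} D(W)={3,5,7}: Y {2,5,6,7,8}->{2,5}; X {2,3,4,5,6,7}->{2,3,5}; W {3,5,7}->{5,7}
So after constraint 3: D(Y) = {2,5}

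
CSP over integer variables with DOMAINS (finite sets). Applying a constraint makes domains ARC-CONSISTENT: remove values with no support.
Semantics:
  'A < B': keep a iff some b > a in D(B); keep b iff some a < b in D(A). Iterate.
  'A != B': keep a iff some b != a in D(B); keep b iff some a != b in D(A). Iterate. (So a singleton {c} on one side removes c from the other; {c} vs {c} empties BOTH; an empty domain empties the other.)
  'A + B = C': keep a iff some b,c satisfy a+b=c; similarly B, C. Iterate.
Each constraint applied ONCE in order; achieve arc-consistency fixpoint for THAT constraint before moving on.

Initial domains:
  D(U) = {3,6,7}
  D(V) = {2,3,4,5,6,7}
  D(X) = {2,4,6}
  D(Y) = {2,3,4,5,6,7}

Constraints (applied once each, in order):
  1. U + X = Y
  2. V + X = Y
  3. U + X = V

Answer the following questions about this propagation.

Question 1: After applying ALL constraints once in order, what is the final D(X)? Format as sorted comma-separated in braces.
Constraint 1 (U + X = Y) on D(U)={3,6,7} D(X)={2,4,6} D(Y)={2,3,4,5,6,7}: U {3,6,7}->{3}; X {2,4,6}->{2,4}; Y {2,3,4,5,6,7}->{5,7}
Constraint 2 (V + X = Y) on D(V)={2,3,4,5,6,7} D(X)={2,4} D(Y)={5,7}: V {2,3,4,5,6,7}->{3,5}
Constraint 3 (U + X = V) on D(U)={3} D(X)={2,4} D(V)={3,5}: X {2,4}->{2}; V {3,5}->{5}
So after all 3 constraints: D(X) = {2}

Answer: {2}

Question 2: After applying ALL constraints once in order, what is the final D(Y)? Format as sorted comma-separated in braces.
Constraint 1 (U + X = Y) on D(U)={3,6,7} D(X)={2,4,6} D(Y)={2,3,4,5,6,7}: U {3,6,7}->{3}; X {2,4,6}->{2,4}; Y {2,3,4,5,6,7}->{5,7}
Constraint 2 (V + X = Y) on D(V)={2,3,4,5,6,7} D(X)={2,4} D(Y)={5,7}: V {2,3,4,5,6,7}->{3,5}
Constraint 3 (U + X = V) on D(U)={3} D(X)={2,4} D(V)={3,5}: X {2,4}->{2}; V {3,5}->{5}
So after all 3 constraints: D(Y) = {5,7}

Answer: {5,7}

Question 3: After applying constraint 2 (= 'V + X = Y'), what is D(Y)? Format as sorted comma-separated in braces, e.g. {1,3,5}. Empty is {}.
Answer: {5,7}

Derivation:
Constraint 1 (U + X = Y) on D(U)={3,6,7} D(X)={2,4,6} D(Y)={2,3,4,5,6,7}: U {3,6,7}->{3}; X {2,4,6}->{2,4}; Y {2,3,4,5,6,7}->{5,7}
Constraint 2 (V + X = Y) on D(V)={2,3,4,5,6,7} D(X)={2,4} D(Y)={5,7}: V {2,3,4,5,6,7}->{3,5}
So after constraint 2: D(Y) = {5,7}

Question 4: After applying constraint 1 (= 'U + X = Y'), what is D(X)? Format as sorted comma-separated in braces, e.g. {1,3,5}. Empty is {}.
Constraint 1 (U + X = Y) on D(U)={3,6,7} D(X)={2,4,6} D(Y)={2,3,4,5,6,7}: U {3,6,7}->{3}; X {2,4,6}->{2,4}; Y {2,3,4,5,6,7}->{5,7}
So after constraint 1: D(X) = {2,4}

Answer: {2,4}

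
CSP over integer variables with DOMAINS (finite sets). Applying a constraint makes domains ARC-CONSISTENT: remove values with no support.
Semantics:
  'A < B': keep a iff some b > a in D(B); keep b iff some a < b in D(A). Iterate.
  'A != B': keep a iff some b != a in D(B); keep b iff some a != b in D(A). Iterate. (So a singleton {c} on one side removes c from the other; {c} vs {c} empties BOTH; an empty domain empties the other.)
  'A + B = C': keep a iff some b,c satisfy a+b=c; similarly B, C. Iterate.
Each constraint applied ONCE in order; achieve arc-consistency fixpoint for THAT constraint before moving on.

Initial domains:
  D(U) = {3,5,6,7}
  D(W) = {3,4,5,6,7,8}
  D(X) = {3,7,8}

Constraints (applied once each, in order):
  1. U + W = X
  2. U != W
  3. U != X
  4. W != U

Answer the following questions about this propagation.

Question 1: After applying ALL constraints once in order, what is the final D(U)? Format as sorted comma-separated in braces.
Answer: {3,5}

Derivation:
Constraint 1 (U + W = X) on D(U)={3,5,6,7} D(W)={3,4,5,6,7,8} D(X)={3,7,8}: U {3,5,6,7}->{3,5}; W {3,4,5,6,7,8}->{3,4,5}; X {3,7,8}->{7,8}
Constraint 2 (U != W) on D(U)={3,5} D(W)={3,4,5}: no change
Constraint 3 (U != X) on D(U)={3,5} D(X)={7,8}: no change
Constraint 4 (W != U) on D(W)={3,4,5} D(U)={3,5}: no change
So after all 4 constraints: D(U) = {3,5}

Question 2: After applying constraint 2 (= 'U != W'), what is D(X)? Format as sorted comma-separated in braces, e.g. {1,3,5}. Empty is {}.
Constraint 1 (U + W = X) on D(U)={3,5,6,7} D(W)={3,4,5,6,7,8} D(X)={3,7,8}: U {3,5,6,7}->{3,5}; W {3,4,5,6,7,8}->{3,4,5}; X {3,7,8}->{7,8}
Constraint 2 (U != W) on D(U)={3,5} D(W)={3,4,5}: no change
So after constraint 2: D(X) = {7,8}

Answer: {7,8}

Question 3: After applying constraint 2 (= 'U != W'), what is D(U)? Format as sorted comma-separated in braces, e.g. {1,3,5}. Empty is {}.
Constraint 1 (U + W = X) on D(U)={3,5,6,7} D(W)={3,4,5,6,7,8} D(X)={3,7,8}: U {3,5,6,7}->{3,5}; W {3,4,5,6,7,8}->{3,4,5}; X {3,7,8}->{7,8}
Constraint 2 (U != W) on D(U)={3,5} D(W)={3,4,5}: no change
So after constraint 2: D(U) = {3,5}

Answer: {3,5}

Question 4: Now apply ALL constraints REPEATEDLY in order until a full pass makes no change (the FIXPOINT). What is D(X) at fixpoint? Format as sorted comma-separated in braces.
Answer: {7,8}

Derivation:
pass 0 (initial): D(X)={3,7,8}
pass 1: U {3,5,6,7}->{3,5}; W {3,4,5,6,7,8}->{3,4,5}; X {3,7,8}->{7,8}
pass 2: no change
Fixpoint after 2 passes: D(X) = {7,8}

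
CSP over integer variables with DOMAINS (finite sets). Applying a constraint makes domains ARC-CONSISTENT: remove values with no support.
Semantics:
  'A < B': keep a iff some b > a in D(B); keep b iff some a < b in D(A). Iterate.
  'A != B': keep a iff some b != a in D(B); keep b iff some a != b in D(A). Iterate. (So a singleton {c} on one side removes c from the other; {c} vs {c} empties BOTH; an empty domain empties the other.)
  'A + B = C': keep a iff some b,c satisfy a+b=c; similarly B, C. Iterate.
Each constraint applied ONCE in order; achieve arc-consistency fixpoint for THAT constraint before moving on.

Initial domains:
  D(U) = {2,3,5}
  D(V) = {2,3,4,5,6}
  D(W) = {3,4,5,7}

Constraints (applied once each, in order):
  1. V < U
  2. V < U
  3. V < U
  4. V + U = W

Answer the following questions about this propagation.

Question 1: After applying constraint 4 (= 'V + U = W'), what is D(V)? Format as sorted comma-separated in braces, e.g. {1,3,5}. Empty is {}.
Constraint 1 (V < U) on D(V)={2,3,4,5,6} D(U)={2,3,5}: V {2,3,4,5,6}->{2,3,4}; U {2,3,5}->{3,5}
Constraint 2 (V < U) on D(V)={2,3,4} D(U)={3,5}: no change
Constraint 3 (V < U) on D(V)={2,3,4} D(U)={3,5}: no change
Constraint 4 (V + U = W) on D(V)={2,3,4} D(U)={3,5} D(W)={3,4,5,7}: V {2,3,4}->{2,4}; W {3,4,5,7}->{5,7}
So after constraint 4: D(V) = {2,4}

Answer: {2,4}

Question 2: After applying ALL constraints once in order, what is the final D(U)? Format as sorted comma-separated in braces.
Answer: {3,5}

Derivation:
Constraint 1 (V < U) on D(V)={2,3,4,5,6} D(U)={2,3,5}: V {2,3,4,5,6}->{2,3,4}; U {2,3,5}->{3,5}
Constraint 2 (V < U) on D(V)={2,3,4} D(U)={3,5}: no change
Constraint 3 (V < U) on D(V)={2,3,4} D(U)={3,5}: no change
Constraint 4 (V + U = W) on D(V)={2,3,4} D(U)={3,5} D(W)={3,4,5,7}: V {2,3,4}->{2,4}; W {3,4,5,7}->{5,7}
So after all 4 constraints: D(U) = {3,5}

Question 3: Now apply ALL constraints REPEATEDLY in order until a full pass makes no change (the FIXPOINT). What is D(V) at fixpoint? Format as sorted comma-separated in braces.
pass 0 (initial): D(V)={2,3,4,5,6}
pass 1: U {2,3,5}->{3,5}; V {2,3,4,5,6}->{2,4}; W {3,4,5,7}->{5,7}
pass 2: no change
Fixpoint after 2 passes: D(V) = {2,4}

Answer: {2,4}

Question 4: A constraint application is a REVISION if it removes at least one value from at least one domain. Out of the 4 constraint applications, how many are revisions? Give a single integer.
Answer: 2

Derivation:
Constraint 1 (V < U) on D(V)={2,3,4,5,6} D(U)={2,3,5}: V {2,3,4,5,6}->{2,3,4}; U {2,3,5}->{3,5} => REVISION
Constraint 2 (V < U) on D(V)={2,3,4} D(U)={3,5}: no change => not a revision
Constraint 3 (V < U) on D(V)={2,3,4} D(U)={3,5}: no change => not a revision
Constraint 4 (V + U = W) on D(V)={2,3,4} D(U)={3,5} D(W)={3,4,5,7}: V {2,3,4}->{2,4}; W {3,4,5,7}->{5,7} => REVISION
Total revisions = 2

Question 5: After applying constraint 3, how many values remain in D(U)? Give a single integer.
Constraint 1 (V < U) on D(V)={2,3,4,5,6} D(U)={2,3,5}: V {2,3,4,5,6}->{2,3,4}; U {2,3,5}->{3,5}
Constraint 2 (V < U) on D(V)={2,3,4} D(U)={3,5}: no change
Constraint 3 (V < U) on D(V)={2,3,4} D(U)={3,5}: no change
So after constraint 3: D(U)={3,5}, size = 2

Answer: 2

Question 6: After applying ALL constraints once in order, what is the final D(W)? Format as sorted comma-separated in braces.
Answer: {5,7}

Derivation:
Constraint 1 (V < U) on D(V)={2,3,4,5,6} D(U)={2,3,5}: V {2,3,4,5,6}->{2,3,4}; U {2,3,5}->{3,5}
Constraint 2 (V < U) on D(V)={2,3,4} D(U)={3,5}: no change
Constraint 3 (V < U) on D(V)={2,3,4} D(U)={3,5}: no change
Constraint 4 (V + U = W) on D(V)={2,3,4} D(U)={3,5} D(W)={3,4,5,7}: V {2,3,4}->{2,4}; W {3,4,5,7}->{5,7}
So after all 4 constraints: D(W) = {5,7}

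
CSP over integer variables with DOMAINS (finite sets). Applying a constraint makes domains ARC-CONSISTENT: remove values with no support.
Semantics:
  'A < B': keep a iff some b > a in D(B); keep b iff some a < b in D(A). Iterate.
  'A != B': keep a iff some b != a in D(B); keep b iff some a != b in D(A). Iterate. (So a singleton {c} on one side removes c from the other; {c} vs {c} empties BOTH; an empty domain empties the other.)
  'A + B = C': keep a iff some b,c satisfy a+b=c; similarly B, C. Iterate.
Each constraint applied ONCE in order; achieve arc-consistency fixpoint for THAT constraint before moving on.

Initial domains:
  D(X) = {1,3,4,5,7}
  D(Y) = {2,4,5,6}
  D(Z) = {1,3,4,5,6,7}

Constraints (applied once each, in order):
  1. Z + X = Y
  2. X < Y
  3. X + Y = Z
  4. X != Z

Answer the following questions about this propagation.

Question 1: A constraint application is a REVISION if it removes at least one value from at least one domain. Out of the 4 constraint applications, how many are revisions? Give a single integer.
Constraint 1 (Z + X = Y) on D(Z)={1,3,4,5,6,7} D(X)={1,3,4,5,7} D(Y)={2,4,5,6}: Z {1,3,4,5,6,7}->{1,3,4,5}; X {1,3,4,5,7}->{1,3,4,5} => REVISION
Constraint 2 (X < Y) on D(X)={1,3,4,5} D(Y)={2,4,5,6}: no change => not a revision
Constraint 3 (X + Y = Z) on D(X)={1,3,4,5} D(Y)={2,4,5,6} D(Z)={1,3,4,5}: X {1,3,4,5}->{1,3}; Y {2,4,5,6}->{2,4}; Z {1,3,4,5}->{3,5} => REVISION
Constraint 4 (X != Z) on D(X)={1,3} D(Z)={3,5}: no change => not a revision
Total revisions = 2

Answer: 2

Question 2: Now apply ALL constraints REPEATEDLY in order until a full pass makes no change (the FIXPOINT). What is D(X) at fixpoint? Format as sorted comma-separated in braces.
Answer: {}

Derivation:
pass 0 (initial): D(X)={1,3,4,5,7}
pass 1: X {1,3,4,5,7}->{1,3}; Y {2,4,5,6}->{2,4}; Z {1,3,4,5,6,7}->{3,5}
pass 2: X {1,3}->{}; Y {2,4}->{}; Z {3,5}->{}
pass 3: no change
Fixpoint after 3 passes: D(X) = {}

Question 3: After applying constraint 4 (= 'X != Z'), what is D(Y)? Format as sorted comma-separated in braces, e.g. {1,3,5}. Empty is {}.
Answer: {2,4}

Derivation:
Constraint 1 (Z + X = Y) on D(Z)={1,3,4,5,6,7} D(X)={1,3,4,5,7} D(Y)={2,4,5,6}: Z {1,3,4,5,6,7}->{1,3,4,5}; X {1,3,4,5,7}->{1,3,4,5}
Constraint 2 (X < Y) on D(X)={1,3,4,5} D(Y)={2,4,5,6}: no change
Constraint 3 (X + Y = Z) on D(X)={1,3,4,5} D(Y)={2,4,5,6} D(Z)={1,3,4,5}: X {1,3,4,5}->{1,3}; Y {2,4,5,6}->{2,4}; Z {1,3,4,5}->{3,5}
Constraint 4 (X != Z) on D(X)={1,3} D(Z)={3,5}: no change
So after constraint 4: D(Y) = {2,4}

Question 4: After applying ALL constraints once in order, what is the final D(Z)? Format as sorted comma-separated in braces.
Answer: {3,5}

Derivation:
Constraint 1 (Z + X = Y) on D(Z)={1,3,4,5,6,7} D(X)={1,3,4,5,7} D(Y)={2,4,5,6}: Z {1,3,4,5,6,7}->{1,3,4,5}; X {1,3,4,5,7}->{1,3,4,5}
Constraint 2 (X < Y) on D(X)={1,3,4,5} D(Y)={2,4,5,6}: no change
Constraint 3 (X + Y = Z) on D(X)={1,3,4,5} D(Y)={2,4,5,6} D(Z)={1,3,4,5}: X {1,3,4,5}->{1,3}; Y {2,4,5,6}->{2,4}; Z {1,3,4,5}->{3,5}
Constraint 4 (X != Z) on D(X)={1,3} D(Z)={3,5}: no change
So after all 4 constraints: D(Z) = {3,5}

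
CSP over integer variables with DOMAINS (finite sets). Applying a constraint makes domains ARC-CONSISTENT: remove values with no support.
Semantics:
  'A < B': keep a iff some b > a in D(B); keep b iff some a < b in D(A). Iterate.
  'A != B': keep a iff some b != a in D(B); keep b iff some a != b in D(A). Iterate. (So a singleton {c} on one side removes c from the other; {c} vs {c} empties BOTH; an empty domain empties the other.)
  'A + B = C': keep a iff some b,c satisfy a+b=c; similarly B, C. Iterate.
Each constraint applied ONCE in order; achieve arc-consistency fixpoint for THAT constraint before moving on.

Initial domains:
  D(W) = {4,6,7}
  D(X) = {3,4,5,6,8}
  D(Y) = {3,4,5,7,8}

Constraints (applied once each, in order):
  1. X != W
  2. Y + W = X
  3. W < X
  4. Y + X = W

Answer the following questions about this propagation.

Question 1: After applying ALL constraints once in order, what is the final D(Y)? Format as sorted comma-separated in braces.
Constraint 1 (X != W) on D(X)={3,4,5,6,8} D(W)={4,6,7}: no change
Constraint 2 (Y + W = X) on D(Y)={3,4,5,7,8} D(W)={4,6,7} D(X)={3,4,5,6,8}: Y {3,4,5,7,8}->{4}; W {4,6,7}->{4}; X {3,4,5,6,8}->{8}
Constraint 3 (W < X) on D(W)={4} D(X)={8}: no change
Constraint 4 (Y + X = W) on D(Y)={4} D(X)={8} D(W)={4}: Y {4}->{}; X {8}->{}; W {4}->{}
So after all 4 constraints: D(Y) = {}

Answer: {}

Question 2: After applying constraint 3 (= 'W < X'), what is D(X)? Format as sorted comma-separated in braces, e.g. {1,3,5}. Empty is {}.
Answer: {8}

Derivation:
Constraint 1 (X != W) on D(X)={3,4,5,6,8} D(W)={4,6,7}: no change
Constraint 2 (Y + W = X) on D(Y)={3,4,5,7,8} D(W)={4,6,7} D(X)={3,4,5,6,8}: Y {3,4,5,7,8}->{4}; W {4,6,7}->{4}; X {3,4,5,6,8}->{8}
Constraint 3 (W < X) on D(W)={4} D(X)={8}: no change
So after constraint 3: D(X) = {8}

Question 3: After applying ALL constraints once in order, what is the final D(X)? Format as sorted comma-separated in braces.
Constraint 1 (X != W) on D(X)={3,4,5,6,8} D(W)={4,6,7}: no change
Constraint 2 (Y + W = X) on D(Y)={3,4,5,7,8} D(W)={4,6,7} D(X)={3,4,5,6,8}: Y {3,4,5,7,8}->{4}; W {4,6,7}->{4}; X {3,4,5,6,8}->{8}
Constraint 3 (W < X) on D(W)={4} D(X)={8}: no change
Constraint 4 (Y + X = W) on D(Y)={4} D(X)={8} D(W)={4}: Y {4}->{}; X {8}->{}; W {4}->{}
So after all 4 constraints: D(X) = {}

Answer: {}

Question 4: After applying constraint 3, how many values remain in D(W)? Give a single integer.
Constraint 1 (X != W) on D(X)={3,4,5,6,8} D(W)={4,6,7}: no change
Constraint 2 (Y + W = X) on D(Y)={3,4,5,7,8} D(W)={4,6,7} D(X)={3,4,5,6,8}: Y {3,4,5,7,8}->{4}; W {4,6,7}->{4}; X {3,4,5,6,8}->{8}
Constraint 3 (W < X) on D(W)={4} D(X)={8}: no change
So after constraint 3: D(W)={4}, size = 1

Answer: 1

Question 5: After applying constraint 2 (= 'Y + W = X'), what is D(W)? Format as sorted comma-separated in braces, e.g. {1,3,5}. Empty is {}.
Constraint 1 (X != W) on D(X)={3,4,5,6,8} D(W)={4,6,7}: no change
Constraint 2 (Y + W = X) on D(Y)={3,4,5,7,8} D(W)={4,6,7} D(X)={3,4,5,6,8}: Y {3,4,5,7,8}->{4}; W {4,6,7}->{4}; X {3,4,5,6,8}->{8}
So after constraint 2: D(W) = {4}

Answer: {4}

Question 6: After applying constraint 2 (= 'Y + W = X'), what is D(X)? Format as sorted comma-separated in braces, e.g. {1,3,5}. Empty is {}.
Answer: {8}

Derivation:
Constraint 1 (X != W) on D(X)={3,4,5,6,8} D(W)={4,6,7}: no change
Constraint 2 (Y + W = X) on D(Y)={3,4,5,7,8} D(W)={4,6,7} D(X)={3,4,5,6,8}: Y {3,4,5,7,8}->{4}; W {4,6,7}->{4}; X {3,4,5,6,8}->{8}
So after constraint 2: D(X) = {8}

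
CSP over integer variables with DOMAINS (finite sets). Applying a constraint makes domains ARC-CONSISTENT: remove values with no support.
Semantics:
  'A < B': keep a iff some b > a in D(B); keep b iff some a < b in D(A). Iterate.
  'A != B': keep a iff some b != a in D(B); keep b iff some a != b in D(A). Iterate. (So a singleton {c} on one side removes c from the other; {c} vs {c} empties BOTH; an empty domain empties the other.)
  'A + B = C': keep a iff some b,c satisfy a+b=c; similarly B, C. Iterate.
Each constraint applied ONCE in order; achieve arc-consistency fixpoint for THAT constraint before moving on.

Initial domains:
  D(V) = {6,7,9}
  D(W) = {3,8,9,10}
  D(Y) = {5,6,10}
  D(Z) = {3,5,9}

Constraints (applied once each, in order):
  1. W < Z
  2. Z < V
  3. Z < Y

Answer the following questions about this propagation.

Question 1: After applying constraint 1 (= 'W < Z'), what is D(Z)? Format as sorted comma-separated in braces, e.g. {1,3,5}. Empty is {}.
Answer: {5,9}

Derivation:
Constraint 1 (W < Z) on D(W)={3,8,9,10} D(Z)={3,5,9}: W {3,8,9,10}->{3,8}; Z {3,5,9}->{5,9}
So after constraint 1: D(Z) = {5,9}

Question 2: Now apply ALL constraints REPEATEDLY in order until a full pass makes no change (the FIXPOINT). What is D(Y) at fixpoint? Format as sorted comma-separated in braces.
Answer: {6,10}

Derivation:
pass 0 (initial): D(Y)={5,6,10}
pass 1: W {3,8,9,10}->{3,8}; Y {5,6,10}->{6,10}; Z {3,5,9}->{5}
pass 2: W {3,8}->{3}
pass 3: no change
Fixpoint after 3 passes: D(Y) = {6,10}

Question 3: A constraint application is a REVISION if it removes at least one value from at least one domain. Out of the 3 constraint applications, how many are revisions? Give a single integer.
Constraint 1 (W < Z) on D(W)={3,8,9,10} D(Z)={3,5,9}: W {3,8,9,10}->{3,8}; Z {3,5,9}->{5,9} => REVISION
Constraint 2 (Z < V) on D(Z)={5,9} D(V)={6,7,9}: Z {5,9}->{5} => REVISION
Constraint 3 (Z < Y) on D(Z)={5} D(Y)={5,6,10}: Y {5,6,10}->{6,10} => REVISION
Total revisions = 3

Answer: 3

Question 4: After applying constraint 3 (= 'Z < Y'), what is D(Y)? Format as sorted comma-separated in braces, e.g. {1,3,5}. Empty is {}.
Constraint 1 (W < Z) on D(W)={3,8,9,10} D(Z)={3,5,9}: W {3,8,9,10}->{3,8}; Z {3,5,9}->{5,9}
Constraint 2 (Z < V) on D(Z)={5,9} D(V)={6,7,9}: Z {5,9}->{5}
Constraint 3 (Z < Y) on D(Z)={5} D(Y)={5,6,10}: Y {5,6,10}->{6,10}
So after constraint 3: D(Y) = {6,10}

Answer: {6,10}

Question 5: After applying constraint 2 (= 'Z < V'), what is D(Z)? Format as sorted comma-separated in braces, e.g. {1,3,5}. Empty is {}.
Answer: {5}

Derivation:
Constraint 1 (W < Z) on D(W)={3,8,9,10} D(Z)={3,5,9}: W {3,8,9,10}->{3,8}; Z {3,5,9}->{5,9}
Constraint 2 (Z < V) on D(Z)={5,9} D(V)={6,7,9}: Z {5,9}->{5}
So after constraint 2: D(Z) = {5}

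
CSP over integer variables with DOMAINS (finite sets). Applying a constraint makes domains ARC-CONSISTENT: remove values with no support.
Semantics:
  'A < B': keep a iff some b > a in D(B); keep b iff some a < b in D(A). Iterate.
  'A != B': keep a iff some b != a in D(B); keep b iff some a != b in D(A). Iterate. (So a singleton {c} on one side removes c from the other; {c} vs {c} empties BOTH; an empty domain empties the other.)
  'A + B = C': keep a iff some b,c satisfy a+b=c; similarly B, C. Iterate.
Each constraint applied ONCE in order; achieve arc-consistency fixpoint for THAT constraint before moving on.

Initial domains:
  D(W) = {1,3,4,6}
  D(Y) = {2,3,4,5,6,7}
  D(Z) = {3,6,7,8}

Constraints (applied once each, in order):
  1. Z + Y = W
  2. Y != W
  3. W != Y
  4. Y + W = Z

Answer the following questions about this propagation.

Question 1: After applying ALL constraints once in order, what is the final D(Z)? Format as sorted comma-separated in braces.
Constraint 1 (Z + Y = W) on D(Z)={3,6,7,8} D(Y)={2,3,4,5,6,7} D(W)={1,3,4,6}: Z {3,6,7,8}->{3}; Y {2,3,4,5,6,7}->{3}; W {1,3,4,6}->{6}
Constraint 2 (Y != W) on D(Y)={3} D(W)={6}: no change
Constraint 3 (W != Y) on D(W)={6} D(Y)={3}: no change
Constraint 4 (Y + W = Z) on D(Y)={3} D(W)={6} D(Z)={3}: Y {3}->{}; W {6}->{}; Z {3}->{}
So after all 4 constraints: D(Z) = {}

Answer: {}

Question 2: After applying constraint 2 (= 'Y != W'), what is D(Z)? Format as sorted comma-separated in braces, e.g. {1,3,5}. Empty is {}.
Constraint 1 (Z + Y = W) on D(Z)={3,6,7,8} D(Y)={2,3,4,5,6,7} D(W)={1,3,4,6}: Z {3,6,7,8}->{3}; Y {2,3,4,5,6,7}->{3}; W {1,3,4,6}->{6}
Constraint 2 (Y != W) on D(Y)={3} D(W)={6}: no change
So after constraint 2: D(Z) = {3}

Answer: {3}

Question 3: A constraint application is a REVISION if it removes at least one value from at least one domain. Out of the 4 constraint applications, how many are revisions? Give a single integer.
Answer: 2

Derivation:
Constraint 1 (Z + Y = W) on D(Z)={3,6,7,8} D(Y)={2,3,4,5,6,7} D(W)={1,3,4,6}: Z {3,6,7,8}->{3}; Y {2,3,4,5,6,7}->{3}; W {1,3,4,6}->{6} => REVISION
Constraint 2 (Y != W) on D(Y)={3} D(W)={6}: no change => not a revision
Constraint 3 (W != Y) on D(W)={6} D(Y)={3}: no change => not a revision
Constraint 4 (Y + W = Z) on D(Y)={3} D(W)={6} D(Z)={3}: Y {3}->{}; W {6}->{}; Z {3}->{} => REVISION
Total revisions = 2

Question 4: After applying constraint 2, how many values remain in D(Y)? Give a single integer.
Answer: 1

Derivation:
Constraint 1 (Z + Y = W) on D(Z)={3,6,7,8} D(Y)={2,3,4,5,6,7} D(W)={1,3,4,6}: Z {3,6,7,8}->{3}; Y {2,3,4,5,6,7}->{3}; W {1,3,4,6}->{6}
Constraint 2 (Y != W) on D(Y)={3} D(W)={6}: no change
So after constraint 2: D(Y)={3}, size = 1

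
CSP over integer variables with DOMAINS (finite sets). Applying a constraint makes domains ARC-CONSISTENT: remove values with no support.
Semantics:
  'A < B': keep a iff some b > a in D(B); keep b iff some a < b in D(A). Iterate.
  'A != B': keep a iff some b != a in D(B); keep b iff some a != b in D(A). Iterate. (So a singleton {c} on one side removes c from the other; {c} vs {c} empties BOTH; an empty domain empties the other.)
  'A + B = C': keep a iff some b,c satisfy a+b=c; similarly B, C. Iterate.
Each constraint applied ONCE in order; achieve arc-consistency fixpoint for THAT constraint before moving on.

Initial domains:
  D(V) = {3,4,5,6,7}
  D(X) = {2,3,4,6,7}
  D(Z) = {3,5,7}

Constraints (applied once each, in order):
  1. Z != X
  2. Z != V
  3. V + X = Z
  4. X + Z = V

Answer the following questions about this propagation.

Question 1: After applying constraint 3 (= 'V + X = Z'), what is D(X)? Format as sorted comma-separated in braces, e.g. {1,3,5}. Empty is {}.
Constraint 1 (Z != X) on D(Z)={3,5,7} D(X)={2,3,4,6,7}: no change
Constraint 2 (Z != V) on D(Z)={3,5,7} D(V)={3,4,5,6,7}: no change
Constraint 3 (V + X = Z) on D(V)={3,4,5,6,7} D(X)={2,3,4,6,7} D(Z)={3,5,7}: V {3,4,5,6,7}->{3,4,5}; X {2,3,4,6,7}->{2,3,4}; Z {3,5,7}->{5,7}
So after constraint 3: D(X) = {2,3,4}

Answer: {2,3,4}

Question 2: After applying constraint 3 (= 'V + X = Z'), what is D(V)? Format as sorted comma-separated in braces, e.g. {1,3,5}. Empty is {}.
Answer: {3,4,5}

Derivation:
Constraint 1 (Z != X) on D(Z)={3,5,7} D(X)={2,3,4,6,7}: no change
Constraint 2 (Z != V) on D(Z)={3,5,7} D(V)={3,4,5,6,7}: no change
Constraint 3 (V + X = Z) on D(V)={3,4,5,6,7} D(X)={2,3,4,6,7} D(Z)={3,5,7}: V {3,4,5,6,7}->{3,4,5}; X {2,3,4,6,7}->{2,3,4}; Z {3,5,7}->{5,7}
So after constraint 3: D(V) = {3,4,5}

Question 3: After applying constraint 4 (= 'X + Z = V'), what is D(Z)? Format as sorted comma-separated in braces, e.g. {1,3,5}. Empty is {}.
Answer: {}

Derivation:
Constraint 1 (Z != X) on D(Z)={3,5,7} D(X)={2,3,4,6,7}: no change
Constraint 2 (Z != V) on D(Z)={3,5,7} D(V)={3,4,5,6,7}: no change
Constraint 3 (V + X = Z) on D(V)={3,4,5,6,7} D(X)={2,3,4,6,7} D(Z)={3,5,7}: V {3,4,5,6,7}->{3,4,5}; X {2,3,4,6,7}->{2,3,4}; Z {3,5,7}->{5,7}
Constraint 4 (X + Z = V) on D(X)={2,3,4} D(Z)={5,7} D(V)={3,4,5}: X {2,3,4}->{}; Z {5,7}->{}; V {3,4,5}->{}
So after constraint 4: D(Z) = {}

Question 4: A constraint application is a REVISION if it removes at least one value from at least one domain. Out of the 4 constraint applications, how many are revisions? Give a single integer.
Answer: 2

Derivation:
Constraint 1 (Z != X) on D(Z)={3,5,7} D(X)={2,3,4,6,7}: no change => not a revision
Constraint 2 (Z != V) on D(Z)={3,5,7} D(V)={3,4,5,6,7}: no change => not a revision
Constraint 3 (V + X = Z) on D(V)={3,4,5,6,7} D(X)={2,3,4,6,7} D(Z)={3,5,7}: V {3,4,5,6,7}->{3,4,5}; X {2,3,4,6,7}->{2,3,4}; Z {3,5,7}->{5,7} => REVISION
Constraint 4 (X + Z = V) on D(X)={2,3,4} D(Z)={5,7} D(V)={3,4,5}: X {2,3,4}->{}; Z {5,7}->{}; V {3,4,5}->{} => REVISION
Total revisions = 2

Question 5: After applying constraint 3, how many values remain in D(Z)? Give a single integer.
Constraint 1 (Z != X) on D(Z)={3,5,7} D(X)={2,3,4,6,7}: no change
Constraint 2 (Z != V) on D(Z)={3,5,7} D(V)={3,4,5,6,7}: no change
Constraint 3 (V + X = Z) on D(V)={3,4,5,6,7} D(X)={2,3,4,6,7} D(Z)={3,5,7}: V {3,4,5,6,7}->{3,4,5}; X {2,3,4,6,7}->{2,3,4}; Z {3,5,7}->{5,7}
So after constraint 3: D(Z)={5,7}, size = 2

Answer: 2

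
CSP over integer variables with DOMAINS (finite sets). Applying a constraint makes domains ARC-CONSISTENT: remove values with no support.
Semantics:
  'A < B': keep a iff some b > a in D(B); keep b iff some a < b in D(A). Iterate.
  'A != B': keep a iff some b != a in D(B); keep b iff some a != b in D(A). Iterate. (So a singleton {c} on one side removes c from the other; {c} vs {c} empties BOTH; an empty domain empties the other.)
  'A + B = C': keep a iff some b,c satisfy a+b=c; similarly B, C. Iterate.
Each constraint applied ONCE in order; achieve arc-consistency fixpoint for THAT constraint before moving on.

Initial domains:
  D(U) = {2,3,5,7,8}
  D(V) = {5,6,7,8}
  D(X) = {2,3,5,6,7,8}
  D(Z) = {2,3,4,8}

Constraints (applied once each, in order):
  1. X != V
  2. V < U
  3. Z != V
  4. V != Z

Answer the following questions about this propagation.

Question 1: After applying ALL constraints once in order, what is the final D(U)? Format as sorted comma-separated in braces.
Constraint 1 (X != V) on D(X)={2,3,5,6,7,8} D(V)={5,6,7,8}: no change
Constraint 2 (V < U) on D(V)={5,6,7,8} D(U)={2,3,5,7,8}: V {5,6,7,8}->{5,6,7}; U {2,3,5,7,8}->{7,8}
Constraint 3 (Z != V) on D(Z)={2,3,4,8} D(V)={5,6,7}: no change
Constraint 4 (V != Z) on D(V)={5,6,7} D(Z)={2,3,4,8}: no change
So after all 4 constraints: D(U) = {7,8}

Answer: {7,8}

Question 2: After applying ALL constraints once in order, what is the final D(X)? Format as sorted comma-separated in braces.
Constraint 1 (X != V) on D(X)={2,3,5,6,7,8} D(V)={5,6,7,8}: no change
Constraint 2 (V < U) on D(V)={5,6,7,8} D(U)={2,3,5,7,8}: V {5,6,7,8}->{5,6,7}; U {2,3,5,7,8}->{7,8}
Constraint 3 (Z != V) on D(Z)={2,3,4,8} D(V)={5,6,7}: no change
Constraint 4 (V != Z) on D(V)={5,6,7} D(Z)={2,3,4,8}: no change
So after all 4 constraints: D(X) = {2,3,5,6,7,8}

Answer: {2,3,5,6,7,8}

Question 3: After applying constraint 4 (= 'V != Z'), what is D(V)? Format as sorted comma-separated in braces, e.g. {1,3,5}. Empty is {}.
Answer: {5,6,7}

Derivation:
Constraint 1 (X != V) on D(X)={2,3,5,6,7,8} D(V)={5,6,7,8}: no change
Constraint 2 (V < U) on D(V)={5,6,7,8} D(U)={2,3,5,7,8}: V {5,6,7,8}->{5,6,7}; U {2,3,5,7,8}->{7,8}
Constraint 3 (Z != V) on D(Z)={2,3,4,8} D(V)={5,6,7}: no change
Constraint 4 (V != Z) on D(V)={5,6,7} D(Z)={2,3,4,8}: no change
So after constraint 4: D(V) = {5,6,7}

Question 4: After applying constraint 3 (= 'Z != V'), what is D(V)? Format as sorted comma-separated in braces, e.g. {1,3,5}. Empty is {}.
Constraint 1 (X != V) on D(X)={2,3,5,6,7,8} D(V)={5,6,7,8}: no change
Constraint 2 (V < U) on D(V)={5,6,7,8} D(U)={2,3,5,7,8}: V {5,6,7,8}->{5,6,7}; U {2,3,5,7,8}->{7,8}
Constraint 3 (Z != V) on D(Z)={2,3,4,8} D(V)={5,6,7}: no change
So after constraint 3: D(V) = {5,6,7}

Answer: {5,6,7}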